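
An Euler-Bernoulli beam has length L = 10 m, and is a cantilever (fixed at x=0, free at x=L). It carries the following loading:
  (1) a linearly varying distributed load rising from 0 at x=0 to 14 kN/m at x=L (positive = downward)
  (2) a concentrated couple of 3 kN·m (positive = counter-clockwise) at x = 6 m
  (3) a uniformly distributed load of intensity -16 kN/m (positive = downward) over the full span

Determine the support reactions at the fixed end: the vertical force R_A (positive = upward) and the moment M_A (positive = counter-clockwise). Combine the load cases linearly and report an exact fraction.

Load 1 — triangular load w₀=14 kN/m (0→w₀ over full span):
  R_A = w₀L/2 = 14·10/2 = 70 kN
  M_A = w₀L²/3 = 14·10²/3 = 1400/3 kN·m
Load 2 — applied couple M₀=3 kN·m at a=6 m (b=L-a=4):
  R_A = 0 kN
  M_A = -M₀ = -3 kN·m
Load 3 — uniform load w=-16 kN/m over full span:
  R_A = wL = (-16)·10 = -160 kN
  M_A = wL²/2 = (-16)·10²/2 = -800 kN·m
Superposition: R_A = -90 kN, M_A = -1009/3 kN·m

R_A = -90 kN, M_A = -1009/3 kN·m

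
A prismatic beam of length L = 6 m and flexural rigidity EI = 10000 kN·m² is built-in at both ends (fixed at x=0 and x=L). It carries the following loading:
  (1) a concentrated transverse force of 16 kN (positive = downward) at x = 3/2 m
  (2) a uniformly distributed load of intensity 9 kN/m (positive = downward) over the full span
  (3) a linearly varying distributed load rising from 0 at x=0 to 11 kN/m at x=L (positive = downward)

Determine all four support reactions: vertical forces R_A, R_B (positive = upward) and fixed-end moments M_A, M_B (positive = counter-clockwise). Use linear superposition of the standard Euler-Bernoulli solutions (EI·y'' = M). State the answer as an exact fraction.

R_A = 252/5 kN, M_A = 537/10 kN·m, R_B = 263/5 kN, M_B = -513/10 kN·m

Load 1 — point force P=16 kN at a=3/2 m (b=L-a=9/2):
  R_A = Pb²(3a+b)/L³ = 16·(9/2)²·(3·(3/2)+(9/2))/6³ = 27/2 kN
  M_A = Pab²/L² = 16·(3/2)·(9/2)²/6² = 27/2 kN·m
  R_B = Pa²(a+3b)/L³ = 16·(3/2)²·((3/2)+3·(9/2))/6³ = 5/2 kN
  M_B = -Pa²b/L² = -16·(3/2)²·(9/2)/6² = -9/2 kN·m
Load 2 — uniform load w=9 kN/m over full span:
  R_A = wL/2 = 9·6/2 = 27 kN
  M_A = wL²/12 = 9·6²/12 = 27 kN·m
  R_B = wL/2 = 9·6/2 = 27 kN
  M_B = -wL²/12 = -9·6²/12 = -27 kN·m
Load 3 — triangular load w₀=11 kN/m (0→w₀ over full span):
  R_A = 3w₀L/20 = 3·11·6/20 = 99/10 kN
  M_A = w₀L²/30 = 11·6²/30 = 66/5 kN·m
  R_B = 7w₀L/20 = 7·11·6/20 = 231/10 kN
  M_B = -w₀L²/20 = -11·6²/20 = -99/5 kN·m
Superposition: R_A = 252/5 kN, M_A = 537/10 kN·m, R_B = 263/5 kN, M_B = -513/10 kN·m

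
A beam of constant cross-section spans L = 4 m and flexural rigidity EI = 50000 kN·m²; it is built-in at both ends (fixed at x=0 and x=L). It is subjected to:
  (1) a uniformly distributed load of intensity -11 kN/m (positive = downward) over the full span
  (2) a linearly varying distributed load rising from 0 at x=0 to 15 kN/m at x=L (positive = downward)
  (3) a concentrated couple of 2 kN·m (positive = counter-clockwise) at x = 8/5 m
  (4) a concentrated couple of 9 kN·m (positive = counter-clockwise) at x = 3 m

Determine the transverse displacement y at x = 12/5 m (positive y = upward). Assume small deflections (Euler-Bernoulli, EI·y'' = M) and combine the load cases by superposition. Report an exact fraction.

y(12/5) = 161/312500000 m

Load 1 — uniform load w=-11 kN/m over full span:
  y_1 = -wx²(L-x)²/(24EI) = -(-11)·(12/5)²·(4-(12/5))²/(24·50000) = 264/1953125 m
Load 2 — triangular load w₀=15 kN/m (0→w₀ over full span):
  y_2 = -w₀x²(L-x)²(x+2L)/(120LEI) = -15·(12/5)²·(4-(12/5))²·((12/5)+2·4)/(120·4·50000) = -936/9765625 m
Load 3 — applied couple M₀=2 kN·m at a=8/5 m (b=L-a=12/5):
  y_3 = (R_Ax³/6 - M_Ax²/2 - M₀(x-a)²/2)/EI  [x>a] with R_A=18/25, M_A=6/25 = ((18/25)·(12/5)³/6 - (6/25)·(12/5)²/2 - 2·((12/5)-(8/5))²/2)/50000 = 64/9765625 m
Load 4 — applied couple M₀=9 kN·m at a=3 m (b=L-a=1):
  y_4 = (R_Ax³/6 - M_Ax²/2)/EI  [x≤a] with R_A=81/32, M_A=45/16 = ((81/32)·(12/5)³/6 - (45/16)·(12/5)²/2)/50000 = -567/12500000 m
Superposition: y = Σ y_i = 161/312500000 m ≈ 0.000001 m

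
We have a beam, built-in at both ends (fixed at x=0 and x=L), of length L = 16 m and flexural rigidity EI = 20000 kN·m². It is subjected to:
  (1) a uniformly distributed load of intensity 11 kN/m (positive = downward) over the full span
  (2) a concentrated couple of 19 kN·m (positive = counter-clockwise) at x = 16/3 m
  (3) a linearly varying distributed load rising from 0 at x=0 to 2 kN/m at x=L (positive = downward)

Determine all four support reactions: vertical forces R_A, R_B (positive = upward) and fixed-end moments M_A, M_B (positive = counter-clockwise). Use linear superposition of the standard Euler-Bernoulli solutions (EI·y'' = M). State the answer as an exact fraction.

R_A = 5663/60 kN, M_A = 3776/15 kN·m, R_B = 5857/60 kN, M_B = -3809/15 kN·m

Load 1 — uniform load w=11 kN/m over full span:
  R_A = wL/2 = 11·16/2 = 88 kN
  M_A = wL²/12 = 11·16²/12 = 704/3 kN·m
  R_B = wL/2 = 11·16/2 = 88 kN
  M_B = -wL²/12 = -11·16²/12 = -704/3 kN·m
Load 2 — applied couple M₀=19 kN·m at a=16/3 m (b=L-a=32/3):
  R_A = 6M₀ab/L³ = 6·19·(16/3)·(32/3)/16³ = 19/12 kN
  M_A = M₀b(2a-b)/L² = 19·(32/3)·(2·(16/3)-(32/3))/16² = 0 kN·m
  R_B = -6M₀ab/L³ = -6·19·(16/3)·(32/3)/16³ = -19/12 kN
  M_B = M₀a(2b-a)/L² = 19·(16/3)·(2·(32/3)-(16/3))/16² = 19/3 kN·m
Load 3 — triangular load w₀=2 kN/m (0→w₀ over full span):
  R_A = 3w₀L/20 = 3·2·16/20 = 24/5 kN
  M_A = w₀L²/30 = 2·16²/30 = 256/15 kN·m
  R_B = 7w₀L/20 = 7·2·16/20 = 56/5 kN
  M_B = -w₀L²/20 = -2·16²/20 = -128/5 kN·m
Superposition: R_A = 5663/60 kN, M_A = 3776/15 kN·m, R_B = 5857/60 kN, M_B = -3809/15 kN·m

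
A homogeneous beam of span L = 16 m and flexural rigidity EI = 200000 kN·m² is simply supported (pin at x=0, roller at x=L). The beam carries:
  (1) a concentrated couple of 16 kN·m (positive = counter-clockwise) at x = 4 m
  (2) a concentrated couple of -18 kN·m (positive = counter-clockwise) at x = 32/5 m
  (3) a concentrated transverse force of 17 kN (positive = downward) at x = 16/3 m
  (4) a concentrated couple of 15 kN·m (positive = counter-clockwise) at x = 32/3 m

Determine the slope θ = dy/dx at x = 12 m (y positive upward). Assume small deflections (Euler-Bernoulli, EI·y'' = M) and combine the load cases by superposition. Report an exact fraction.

θ(12) = 727813/810000000 rad

Load 1 — applied couple M₀=16 kN·m at a=4 m (b=L-a=12):
  θ_1 = (M₀x²/(2L)-M₀(x-a)+C₁)/EI  [x>a] with C₁=M₀(3b²-L²)/(6L)=88/3 = (16·12²/(2·16)-16·(12-4)+(88/3))/200000 = -1/7500 rad
Load 2 — applied couple M₀=-18 kN·m at a=32/5 m (b=L-a=48/5):
  θ_2 = (M₀x²/(2L)-M₀(x-a)+C₁)/EI  [x>a] with C₁=M₀(3b²-L²)/(6L)=-96/25 = ((-18)·12²/(2·16)-(-18)·(12-(32/5))+(-96/25))/200000 = 399/5000000 rad
Load 3 — point force P=17 kN at a=16/3 m (b=L-a=32/3):
  θ_3 = -Pa(2L²-6Lx+3x²+a²)/(6LEI)  [x>a] = -17·(16/3)·(2·16²-6·16·12+3·12²+(16/3)²)/(6·16·200000) = 1717/2025000 rad
Load 4 — applied couple M₀=15 kN·m at a=32/3 m (b=L-a=16/3):
  θ_4 = (M₀x²/(2L)-M₀(x-a)+C₁)/EI  [x>a] with C₁=M₀(3b²-L²)/(6L)=-80/3 = (15·12²/(2·16)-15·(12-(32/3))+(-80/3))/200000 = 1/9600 rad
Superposition: θ = Σ θ_i = 727813/810000000 rad ≈ 0.000899 rad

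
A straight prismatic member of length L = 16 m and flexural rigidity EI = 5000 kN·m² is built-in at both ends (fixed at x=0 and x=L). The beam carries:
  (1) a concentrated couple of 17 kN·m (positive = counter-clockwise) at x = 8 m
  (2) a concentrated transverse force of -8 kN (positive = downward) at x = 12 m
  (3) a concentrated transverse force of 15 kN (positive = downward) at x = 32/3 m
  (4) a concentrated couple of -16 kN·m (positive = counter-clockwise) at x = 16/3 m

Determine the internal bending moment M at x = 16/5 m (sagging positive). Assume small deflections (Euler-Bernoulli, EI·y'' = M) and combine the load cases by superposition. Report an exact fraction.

Load 1 — applied couple M₀=17 kN·m at a=8 m (b=L-a=8):
  M_1 = R_Ax - M_A  [x≤a] with R_A=51/32, M_A=17/4 = (51/32)·(16/5) - (17/4) = 17/20 kN·m
Load 2 — point force P=-8 kN at a=12 m (b=L-a=4):
  M_2 = Pb²(3a+b)x/L³ - Pab²/L²  [x≤a] = (-8)·4²·(3·12+4)·(16/5)/16³ - (-8)·12·4²/16² = 2 kN·m
Load 3 — point force P=15 kN at a=32/3 m (b=L-a=16/3):
  M_3 = Pb²(3a+b)x/L³ - Pab²/L²  [x≤a] = 15·(16/3)²·(3·(32/3)+(16/3))·(16/5)/16³ - 15·(32/3)·(16/3)²/16² = -16/3 kN·m
Load 4 — applied couple M₀=-16 kN·m at a=16/3 m (b=L-a=32/3):
  M_4 = R_Ax - M_A  [x≤a] with R_A=-4/3, M_A=0 = (-4/3)·(16/5) - 0 = -64/15 kN·m
Superposition: M = Σ M_i = -27/4 kN·m ≈ -6.750000 kN·m

M(16/5) = -27/4 kN·m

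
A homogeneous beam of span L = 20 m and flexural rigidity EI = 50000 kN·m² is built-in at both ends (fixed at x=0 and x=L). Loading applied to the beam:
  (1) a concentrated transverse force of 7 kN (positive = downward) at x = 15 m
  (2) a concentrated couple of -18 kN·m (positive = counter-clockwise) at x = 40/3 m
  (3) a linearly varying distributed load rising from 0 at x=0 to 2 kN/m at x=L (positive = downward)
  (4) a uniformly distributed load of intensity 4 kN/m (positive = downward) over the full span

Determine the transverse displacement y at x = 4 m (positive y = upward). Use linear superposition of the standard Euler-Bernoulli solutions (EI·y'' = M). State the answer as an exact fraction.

y(4) = -125773/7500000 m

Load 1 — point force P=7 kN at a=15 m (b=L-a=5):
  y_1 = -Pb²x²(3aL-(3a+b)x)/(6L³EI)  [x≤a] = -7·5²·4²·(3·15·20-(3·15+5)·4)/(6·20³·50000) = -49/60000 m
Load 2 — applied couple M₀=-18 kN·m at a=40/3 m (b=L-a=20/3):
  y_2 = (R_Ax³/6 - M_Ax²/2)/EI  [x≤a] with R_A=-6/5, M_A=-6 = ((-6/5)·4³/6 - (-6)·4²/2)/50000 = 11/15625 m
Load 3 — triangular load w₀=2 kN/m (0→w₀ over full span):
  y_3 = -w₀x²(L-x)²(x+2L)/(120LEI) = -2·4²·(20-4)²·(4+2·20)/(120·20·50000) = -704/234375 m
Load 4 — uniform load w=4 kN/m over full span:
  y_4 = -wx²(L-x)²/(24EI) = -4·4²·(20-4)²/(24·50000) = -128/9375 m
Superposition: y = Σ y_i = -125773/7500000 m ≈ -0.016770 m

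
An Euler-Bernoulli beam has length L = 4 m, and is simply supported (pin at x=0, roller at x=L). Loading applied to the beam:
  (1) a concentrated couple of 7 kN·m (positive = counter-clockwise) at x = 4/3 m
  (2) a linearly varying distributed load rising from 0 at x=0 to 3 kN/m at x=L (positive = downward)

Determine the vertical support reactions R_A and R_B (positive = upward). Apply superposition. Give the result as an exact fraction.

R_A = 15/4 kN, R_B = 9/4 kN

Load 1 — applied couple M₀=7 kN·m at a=4/3 m (b=L-a=8/3):
  R_A = M₀/L = 7/4 kN
  R_B = -M₀/L = -7/4 kN
Load 2 — triangular load w₀=3 kN/m (0→w₀ over full span):
  R_A = w₀L/6 = 3·4/6 = 2 kN
  R_B = w₀L/3 = 3·4/3 = 4 kN
Superposition: R_A = 15/4 kN, R_B = 9/4 kN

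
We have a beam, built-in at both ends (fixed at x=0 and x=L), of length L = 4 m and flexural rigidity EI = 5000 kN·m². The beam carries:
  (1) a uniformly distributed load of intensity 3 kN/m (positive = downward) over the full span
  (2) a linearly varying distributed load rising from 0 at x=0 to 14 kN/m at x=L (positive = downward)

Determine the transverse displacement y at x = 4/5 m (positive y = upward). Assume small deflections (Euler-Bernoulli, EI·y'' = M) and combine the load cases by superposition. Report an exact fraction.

Load 1 — uniform load w=3 kN/m over full span:
  y_1 = -wx²(L-x)²/(24EI) = -3·(4/5)²·(4-(4/5))²/(24·5000) = -64/390625 m
Load 2 — triangular load w₀=14 kN/m (0→w₀ over full span):
  y_2 = -w₀x²(L-x)²(x+2L)/(120LEI) = -14·(4/5)²·(4-(4/5))²·((4/5)+2·4)/(120·4·5000) = -9856/29296875 m
Superposition: y = Σ y_i = -14656/29296875 m ≈ -0.000500 m

y(4/5) = -14656/29296875 m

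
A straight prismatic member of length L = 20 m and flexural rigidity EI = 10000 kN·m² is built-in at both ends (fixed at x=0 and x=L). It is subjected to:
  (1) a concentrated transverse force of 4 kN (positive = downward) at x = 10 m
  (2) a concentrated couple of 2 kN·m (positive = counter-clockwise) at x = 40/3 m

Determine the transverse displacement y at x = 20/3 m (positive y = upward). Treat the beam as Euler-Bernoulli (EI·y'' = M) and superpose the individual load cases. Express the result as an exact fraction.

Load 1 — point force P=4 kN at a=10 m (b=L-a=10):
  y_1 = -Pb²x²(3aL-(3a+b)x)/(6L³EI)  [x≤a] = -4·10²·(20/3)²·(3·10·20-(3·10+10)·(20/3))/(6·20³·10000) = -1/81 m
Load 2 — applied couple M₀=2 kN·m at a=40/3 m (b=L-a=20/3):
  y_2 = (R_Ax³/6 - M_Ax²/2)/EI  [x≤a] with R_A=2/15, M_A=2/3 = ((2/15)·(20/3)³/6 - (2/3)·(20/3)²/2)/10000 = -1/1215 m
Superposition: y = Σ y_i = -16/1215 m ≈ -0.013169 m

y(20/3) = -16/1215 m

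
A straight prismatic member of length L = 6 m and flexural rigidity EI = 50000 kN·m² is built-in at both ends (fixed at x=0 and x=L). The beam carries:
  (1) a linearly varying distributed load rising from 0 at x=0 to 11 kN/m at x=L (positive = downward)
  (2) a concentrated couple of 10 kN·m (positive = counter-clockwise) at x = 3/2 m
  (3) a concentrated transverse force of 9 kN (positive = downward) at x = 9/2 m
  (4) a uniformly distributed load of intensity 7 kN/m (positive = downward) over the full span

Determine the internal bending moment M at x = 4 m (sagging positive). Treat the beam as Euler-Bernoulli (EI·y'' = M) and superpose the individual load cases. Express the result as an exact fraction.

Load 1 — triangular load w₀=11 kN/m (0→w₀ over full span):
  M_1 = 3w₀Lx/20 - w₀L²/30 - w₀x³/(6L) = 3·11·6·4/20 - 11·6²/30 - 11·4³/(6·6) = 308/45 kN·m
Load 2 — applied couple M₀=10 kN·m at a=3/2 m (b=L-a=9/2):
  M_2 = R_Ax - M_A - M₀  [x>a] with R_A=15/8, M_A=-15/8 = (15/8)·4 - (-15/8) - 10 = -5/8 kN·m
Load 3 — point force P=9 kN at a=9/2 m (b=L-a=3/2):
  M_3 = Pb²(3a+b)x/L³ - Pab²/L²  [x≤a] = 9·(3/2)²·(3·(9/2)+(3/2))·4/6³ - 9·(9/2)·(3/2)²/6² = 99/32 kN·m
Load 4 — uniform load w=7 kN/m over full span:
  M_4 = wLx/2 - wL²/12 - wx²/2 = 7·6·4/2 - 7·6²/12 - 7·4²/2 = 7 kN·m
Superposition: M = Σ M_i = 23491/1440 kN·m ≈ 16.313194 kN·m

M(4) = 23491/1440 kN·m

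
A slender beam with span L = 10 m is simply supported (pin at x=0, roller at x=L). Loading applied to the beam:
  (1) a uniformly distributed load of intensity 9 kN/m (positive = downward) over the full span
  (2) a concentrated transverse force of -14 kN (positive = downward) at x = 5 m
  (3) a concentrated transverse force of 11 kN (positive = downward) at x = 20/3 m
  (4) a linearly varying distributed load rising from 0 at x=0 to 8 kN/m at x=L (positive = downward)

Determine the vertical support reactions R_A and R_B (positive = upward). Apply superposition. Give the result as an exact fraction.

R_A = 55 kN, R_B = 72 kN

Load 1 — uniform load w=9 kN/m over full span:
  R_A = wL/2 = 9·10/2 = 45 kN
  R_B = wL/2 = 9·10/2 = 45 kN
Load 2 — point force P=-14 kN at a=5 m (b=L-a=5):
  R_A = Pb/L = (-14)·5/10 = -7 kN
  R_B = Pa/L = (-14)·5/10 = -7 kN
Load 3 — point force P=11 kN at a=20/3 m (b=L-a=10/3):
  R_A = Pb/L = 11·(10/3)/10 = 11/3 kN
  R_B = Pa/L = 11·(20/3)/10 = 22/3 kN
Load 4 — triangular load w₀=8 kN/m (0→w₀ over full span):
  R_A = w₀L/6 = 8·10/6 = 40/3 kN
  R_B = w₀L/3 = 8·10/3 = 80/3 kN
Superposition: R_A = 55 kN, R_B = 72 kN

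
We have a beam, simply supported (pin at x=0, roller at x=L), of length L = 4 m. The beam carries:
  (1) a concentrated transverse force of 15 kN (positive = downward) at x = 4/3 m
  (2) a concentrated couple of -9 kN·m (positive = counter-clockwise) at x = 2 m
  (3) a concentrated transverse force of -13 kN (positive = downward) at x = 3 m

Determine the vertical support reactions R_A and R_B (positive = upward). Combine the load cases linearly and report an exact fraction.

Load 1 — point force P=15 kN at a=4/3 m (b=L-a=8/3):
  R_A = Pb/L = 15·(8/3)/4 = 10 kN
  R_B = Pa/L = 15·(4/3)/4 = 5 kN
Load 2 — applied couple M₀=-9 kN·m at a=2 m (b=L-a=2):
  R_A = M₀/L = (-9)/4 = -9/4 kN
  R_B = -M₀/L = -(-9)/4 = 9/4 kN
Load 3 — point force P=-13 kN at a=3 m (b=L-a=1):
  R_A = Pb/L = (-13)·1/4 = -13/4 kN
  R_B = Pa/L = (-13)·3/4 = -39/4 kN
Superposition: R_A = 9/2 kN, R_B = -5/2 kN

R_A = 9/2 kN, R_B = -5/2 kN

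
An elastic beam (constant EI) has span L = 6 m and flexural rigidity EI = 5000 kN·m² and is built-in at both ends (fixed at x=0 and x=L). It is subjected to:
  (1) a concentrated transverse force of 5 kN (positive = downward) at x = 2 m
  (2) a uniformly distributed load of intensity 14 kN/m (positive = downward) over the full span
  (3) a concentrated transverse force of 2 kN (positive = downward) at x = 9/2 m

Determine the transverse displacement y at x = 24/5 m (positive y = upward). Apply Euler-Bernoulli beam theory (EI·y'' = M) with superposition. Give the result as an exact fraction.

Load 1 — point force P=5 kN at a=2 m (b=L-a=4):
  y_1 = -Pa²(L-x)²(3bL-(3b+a)(L-x))/(6L³EI)  [x>a] = -5·2²·(6-(24/5))²·(3·4·6-(3·4+2)·(6-(24/5)))/(6·6³·5000) = -23/93750 m
Load 2 — uniform load w=14 kN/m over full span:
  y_2 = -wx²(L-x)²/(24EI) = -14·(24/5)²·(6-(24/5))²/(24·5000) = -1512/390625 m
Load 3 — point force P=2 kN at a=9/2 m (b=L-a=3/2):
  y_3 = -Pa²(L-x)²(3bL-(3b+a)(L-x))/(6L³EI)  [x>a] = -2·(9/2)²·(6-(24/5))²·(3·(3/2)·6-(3·(3/2)+(9/2))·(6-(24/5)))/(6·6³·5000) = -729/5000000 m
Superposition: y = Σ y_i = -319639/75000000 m ≈ -0.004262 m

y(24/5) = -319639/75000000 m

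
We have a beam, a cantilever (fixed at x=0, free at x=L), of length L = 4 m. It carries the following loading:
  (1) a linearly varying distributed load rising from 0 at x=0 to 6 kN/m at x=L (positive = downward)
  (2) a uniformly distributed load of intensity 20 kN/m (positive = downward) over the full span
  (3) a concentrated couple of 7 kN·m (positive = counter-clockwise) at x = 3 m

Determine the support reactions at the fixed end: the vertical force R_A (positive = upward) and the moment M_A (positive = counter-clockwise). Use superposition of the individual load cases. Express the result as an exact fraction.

R_A = 92 kN, M_A = 185 kN·m

Load 1 — triangular load w₀=6 kN/m (0→w₀ over full span):
  R_A = w₀L/2 = 6·4/2 = 12 kN
  M_A = w₀L²/3 = 6·4²/3 = 32 kN·m
Load 2 — uniform load w=20 kN/m over full span:
  R_A = wL = 20·4 = 80 kN
  M_A = wL²/2 = 20·4²/2 = 160 kN·m
Load 3 — applied couple M₀=7 kN·m at a=3 m (b=L-a=1):
  R_A = 0 kN
  M_A = -M₀ = -7 kN·m
Superposition: R_A = 92 kN, M_A = 185 kN·m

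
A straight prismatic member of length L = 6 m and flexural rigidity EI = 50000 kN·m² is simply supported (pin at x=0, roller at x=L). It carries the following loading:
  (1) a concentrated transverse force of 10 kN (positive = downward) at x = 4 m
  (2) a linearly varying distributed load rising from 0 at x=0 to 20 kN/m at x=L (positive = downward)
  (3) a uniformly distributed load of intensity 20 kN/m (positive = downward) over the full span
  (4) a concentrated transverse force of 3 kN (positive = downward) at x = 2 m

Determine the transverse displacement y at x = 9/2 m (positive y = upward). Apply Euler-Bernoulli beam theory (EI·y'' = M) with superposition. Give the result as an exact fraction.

Load 1 — point force P=10 kN at a=4 m (b=L-a=2):
  y_1 = -Pa(L-x)(2Lx-a²-x²)/(6LEI)  [x>a] = -10·4·(6-(9/2))·(2·6·(9/2)-4²-(9/2)²)/(6·6·50000) = -71/120000 m
Load 2 — triangular load w₀=20 kN/m (0→w₀ over full span):
  y_2 = -w₀x(7L⁴-10L²x²+3x⁴)/(360LEI) = -20·(9/2)·(7·6⁴-10·6²·(9/2)²+3·(9/2)⁴)/(360·6·50000) = -3213/1280000 m
Load 3 — uniform load w=20 kN/m over full span:
  y_3 = -wx(L³-2Lx²+x³)/(24EI) = -20·(9/2)·(6³-2·6·(9/2)²+(9/2)³)/(24·50000) = -1539/320000 m
Load 4 — point force P=3 kN at a=2 m (b=L-a=4):
  y_4 = -Pa(L-x)(2Lx-a²-x²)/(6LEI)  [x>a] = -3·2·(6-(9/2))·(2·6·(9/2)-2²-(9/2)²)/(6·6·50000) = -119/800000 m
Superposition: y = Σ y_i = -154751/19200000 m ≈ -0.008060 m

y(9/2) = -154751/19200000 m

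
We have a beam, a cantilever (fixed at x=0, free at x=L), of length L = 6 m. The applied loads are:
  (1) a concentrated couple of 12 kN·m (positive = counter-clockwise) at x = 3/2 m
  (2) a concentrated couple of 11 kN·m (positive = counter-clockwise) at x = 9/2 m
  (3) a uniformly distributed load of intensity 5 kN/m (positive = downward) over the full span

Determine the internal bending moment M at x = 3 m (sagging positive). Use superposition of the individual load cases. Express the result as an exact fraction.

M(3) = -23/2 kN·m

Load 1 — applied couple M₀=12 kN·m at a=3/2 m (b=L-a=9/2):
  M_1 = 0  [x>a] = 0 kN·m
Load 2 — applied couple M₀=11 kN·m at a=9/2 m (b=L-a=3/2):
  M_2 = M₀  [x≤a] = 11 = 11 kN·m
Load 3 — uniform load w=5 kN/m over full span:
  M_3 = -w(L-x)²/2 = -5·(6-3)²/2 = -45/2 kN·m
Superposition: M = Σ M_i = -23/2 kN·m ≈ -11.500000 kN·m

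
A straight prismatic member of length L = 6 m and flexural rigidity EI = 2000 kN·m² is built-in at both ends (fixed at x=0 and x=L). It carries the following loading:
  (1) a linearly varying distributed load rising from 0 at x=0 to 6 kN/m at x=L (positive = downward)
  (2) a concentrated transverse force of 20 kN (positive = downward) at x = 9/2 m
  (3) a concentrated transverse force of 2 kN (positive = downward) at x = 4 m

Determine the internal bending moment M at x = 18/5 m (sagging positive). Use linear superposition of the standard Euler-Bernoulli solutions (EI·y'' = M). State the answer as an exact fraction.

Load 1 — triangular load w₀=6 kN/m (0→w₀ over full span):
  M_1 = 3w₀Lx/20 - w₀L²/30 - w₀x³/(6L) = 3·6·6·(18/5)/20 - 6·6²/30 - 6·(18/5)³/(6·6) = 558/125 kN·m
Load 2 — point force P=20 kN at a=9/2 m (b=L-a=3/2):
  M_2 = Pb²(3a+b)x/L³ - Pab²/L²  [x≤a] = 20·(3/2)²·(3·(9/2)+(3/2))·(18/5)/6³ - 20·(9/2)·(3/2)²/6² = 45/8 kN·m
Load 3 — point force P=2 kN at a=4 m (b=L-a=2):
  M_3 = Pb²(3a+b)x/L³ - Pab²/L²  [x≤a] = 2·2²·(3·4+2)·(18/5)/6³ - 2·4·2²/6² = 44/45 kN·m
Superposition: M = Σ M_i = 99601/9000 kN·m ≈ 11.066778 kN·m

M(18/5) = 99601/9000 kN·m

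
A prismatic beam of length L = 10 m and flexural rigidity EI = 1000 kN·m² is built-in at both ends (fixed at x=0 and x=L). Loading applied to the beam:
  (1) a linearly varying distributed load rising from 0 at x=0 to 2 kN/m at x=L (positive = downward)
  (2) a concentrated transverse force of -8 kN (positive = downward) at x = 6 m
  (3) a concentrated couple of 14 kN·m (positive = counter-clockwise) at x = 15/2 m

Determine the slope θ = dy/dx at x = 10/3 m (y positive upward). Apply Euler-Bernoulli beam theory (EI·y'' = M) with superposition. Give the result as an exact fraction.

Load 1 — triangular load w₀=2 kN/m (0→w₀ over full span):
  θ_1 = -w₀(2x(L-x)(L-2x)(x+2L)+x²(L-x)²)/(120LEI) = -2·(2·(10/3)·(10-(10/3))·(10-2·(10/3))·((10/3)+2·10)+(10/3)²·(10-(10/3))²)/(120·10·1000) = -8/1215 rad
Load 2 — point force P=-8 kN at a=6 m (b=L-a=4):
  θ_2 = -Pb²x(2aL-(3a+b)x)/(2L³EI)  [x≤a] = -(-8)·4²·(10/3)·(2·6·10-(3·6+4)·(10/3))/(2·10³·1000) = 56/5625 rad
Load 3 — applied couple M₀=14 kN·m at a=15/2 m (b=L-a=5/2):
  θ_3 = (R_Ax²/2 - M_Ax)/EI  [x≤a] with R_A=63/40, M_A=35/8 = ((63/40)·(10/3)²/2 - (35/8)·(10/3))/1000 = -7/1200 rad
Superposition: θ = Σ θ_i = -5983/2430000 rad ≈ -0.002462 rad

θ(10/3) = -5983/2430000 rad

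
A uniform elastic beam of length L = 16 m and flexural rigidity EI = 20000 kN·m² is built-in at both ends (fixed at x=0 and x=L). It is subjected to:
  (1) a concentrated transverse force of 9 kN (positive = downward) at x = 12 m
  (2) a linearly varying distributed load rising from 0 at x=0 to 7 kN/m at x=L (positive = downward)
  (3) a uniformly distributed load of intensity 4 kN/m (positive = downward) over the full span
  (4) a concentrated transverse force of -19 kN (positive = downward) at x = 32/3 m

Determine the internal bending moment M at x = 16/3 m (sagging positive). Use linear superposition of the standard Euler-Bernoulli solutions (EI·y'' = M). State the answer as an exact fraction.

Load 1 — point force P=9 kN at a=12 m (b=L-a=4):
  M_1 = Pb²(3a+b)x/L³ - Pab²/L²  [x≤a] = 9·4²·(3·12+4)·(16/3)/16³ - 9·12·4²/16² = 3/4 kN·m
Load 2 — triangular load w₀=7 kN/m (0→w₀ over full span):
  M_2 = 3w₀Lx/20 - w₀L²/30 - w₀x³/(6L) = 3·7·16·(16/3)/20 - 7·16²/30 - 7·(16/3)³/(6·16) = 7616/405 kN·m
Load 3 — uniform load w=4 kN/m over full span:
  M_3 = wLx/2 - wL²/12 - wx²/2 = 4·16·(16/3)/2 - 4·16²/12 - 4·(16/3)²/2 = 256/9 kN·m
Load 4 — point force P=-19 kN at a=32/3 m (b=L-a=16/3):
  M_4 = Pb²(3a+b)x/L³ - Pab²/L²  [x≤a] = (-19)·(16/3)²·(3·(32/3)+(16/3))·(16/3)/16³ - (-19)·(32/3)·(16/3)²/16² = -304/81 kN·m
Superposition: M = Σ M_i = 23893/540 kN·m ≈ 44.246296 kN·m

M(16/3) = 23893/540 kN·m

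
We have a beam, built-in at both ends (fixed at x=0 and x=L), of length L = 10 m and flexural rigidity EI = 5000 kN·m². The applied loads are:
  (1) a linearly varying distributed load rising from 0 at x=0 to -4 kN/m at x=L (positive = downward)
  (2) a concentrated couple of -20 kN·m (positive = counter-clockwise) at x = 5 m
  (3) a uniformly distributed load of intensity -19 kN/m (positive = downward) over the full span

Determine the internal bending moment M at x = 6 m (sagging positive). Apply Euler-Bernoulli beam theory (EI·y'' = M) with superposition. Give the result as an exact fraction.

M(6) = -1064/15 kN·m

Load 1 — triangular load w₀=-4 kN/m (0→w₀ over full span):
  M_1 = 3w₀Lx/20 - w₀L²/30 - w₀x³/(6L) = 3·(-4)·10·6/20 - (-4)·10²/30 - (-4)·6³/(6·10) = -124/15 kN·m
Load 2 — applied couple M₀=-20 kN·m at a=5 m (b=L-a=5):
  M_2 = R_Ax - M_A - M₀  [x>a] with R_A=-3, M_A=-5 = (-3)·6 - (-5) - (-20) = 7 kN·m
Load 3 — uniform load w=-19 kN/m over full span:
  M_3 = wLx/2 - wL²/12 - wx²/2 = (-19)·10·6/2 - (-19)·10²/12 - (-19)·6²/2 = -209/3 kN·m
Superposition: M = Σ M_i = -1064/15 kN·m ≈ -70.933333 kN·m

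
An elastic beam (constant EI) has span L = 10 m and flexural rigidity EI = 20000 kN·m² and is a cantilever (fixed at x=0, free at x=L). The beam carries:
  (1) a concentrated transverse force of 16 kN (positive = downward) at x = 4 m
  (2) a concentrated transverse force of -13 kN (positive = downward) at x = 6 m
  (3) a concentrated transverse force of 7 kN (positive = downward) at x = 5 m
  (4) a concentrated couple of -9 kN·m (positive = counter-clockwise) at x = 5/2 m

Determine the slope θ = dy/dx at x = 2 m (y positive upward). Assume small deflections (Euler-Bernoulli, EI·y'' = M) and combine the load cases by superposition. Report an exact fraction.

Load 1 — point force P=16 kN at a=4 m (b=L-a=6):
  θ_1 = -Px(2a-x)/(2EI)  [x≤a] = -16·2·(2·4-2)/(2·20000) = -3/625 rad
Load 2 — point force P=-13 kN at a=6 m (b=L-a=4):
  θ_2 = -Px(2a-x)/(2EI)  [x≤a] = -(-13)·2·(2·6-2)/(2·20000) = 13/2000 rad
Load 3 — point force P=7 kN at a=5 m (b=L-a=5):
  θ_3 = -Px(2a-x)/(2EI)  [x≤a] = -7·2·(2·5-2)/(2·20000) = -7/2500 rad
Load 4 — applied couple M₀=-9 kN·m at a=5/2 m (b=L-a=15/2):
  θ_4 = M₀x/EI  [x≤a] = (-9)·2/20000 = -9/10000 rad
Superposition: θ = Σ θ_i = -1/500 rad ≈ -0.002000 rad

θ(2) = -1/500 rad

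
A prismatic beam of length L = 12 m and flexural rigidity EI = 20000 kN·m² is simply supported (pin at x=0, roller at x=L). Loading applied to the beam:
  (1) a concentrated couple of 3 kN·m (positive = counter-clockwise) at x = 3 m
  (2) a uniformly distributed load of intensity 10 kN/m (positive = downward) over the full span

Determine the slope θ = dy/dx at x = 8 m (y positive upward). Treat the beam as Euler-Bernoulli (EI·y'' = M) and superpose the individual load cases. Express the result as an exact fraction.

Load 1 — applied couple M₀=3 kN·m at a=3 m (b=L-a=9):
  θ_1 = (M₀x²/(2L)-M₀(x-a)+C₁)/EI  [x>a] with C₁=M₀(3b²-L²)/(6L)=33/8 = (3·8²/(2·12)-3·(8-3)+(33/8))/20000 = -23/160000 rad
Load 2 — uniform load w=10 kN/m over full span:
  θ_2 = -w(L³-6Lx²+4x³)/(24EI) = -10·(12³-6·12·8²+4·8³)/(24·20000) = 13/750 rad
Superposition: θ = Σ θ_i = 8251/480000 rad ≈ 0.017190 rad

θ(8) = 8251/480000 rad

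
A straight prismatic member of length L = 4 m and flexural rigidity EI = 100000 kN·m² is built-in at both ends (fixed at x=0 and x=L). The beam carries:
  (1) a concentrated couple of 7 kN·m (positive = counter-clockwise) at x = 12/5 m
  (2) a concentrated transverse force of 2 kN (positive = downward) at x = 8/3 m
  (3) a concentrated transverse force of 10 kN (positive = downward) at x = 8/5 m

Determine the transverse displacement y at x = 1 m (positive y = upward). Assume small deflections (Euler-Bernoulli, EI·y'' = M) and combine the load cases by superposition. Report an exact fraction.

y(1) = -439/16200000 m

Load 1 — applied couple M₀=7 kN·m at a=12/5 m (b=L-a=8/5):
  y_1 = (R_Ax³/6 - M_Ax²/2)/EI  [x≤a] with R_A=63/25, M_A=56/25 = ((63/25)·1³/6 - (56/25)·1²/2)/100000 = -7/1000000 m
Load 2 — point force P=2 kN at a=8/3 m (b=L-a=4/3):
  y_2 = -Pb²x²(3aL-(3a+b)x)/(6L³EI)  [x≤a] = -2·(4/3)²·1²·(3·(8/3)·4-(3·(8/3)+(4/3))·1)/(6·4³·100000) = -17/8100000 m
Load 3 — point force P=10 kN at a=8/5 m (b=L-a=12/5):
  y_3 = -Pb²x²(3aL-(3a+b)x)/(6L³EI)  [x≤a] = -10·(12/5)²·1²·(3·(8/5)·4-(3·(8/5)+(12/5))·1)/(6·4³·100000) = -9/500000 m
Superposition: y = Σ y_i = -439/16200000 m ≈ -0.000027 m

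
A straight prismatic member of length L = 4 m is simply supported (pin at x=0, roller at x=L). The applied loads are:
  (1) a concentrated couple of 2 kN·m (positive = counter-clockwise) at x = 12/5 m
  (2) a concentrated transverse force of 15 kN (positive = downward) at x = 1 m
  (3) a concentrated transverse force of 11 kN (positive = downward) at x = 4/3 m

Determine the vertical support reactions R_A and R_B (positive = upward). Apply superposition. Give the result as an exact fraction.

Load 1 — applied couple M₀=2 kN·m at a=12/5 m (b=L-a=8/5):
  R_A = M₀/L = 2/4 = 1/2 kN
  R_B = -M₀/L = -2/4 = -1/2 kN
Load 2 — point force P=15 kN at a=1 m (b=L-a=3):
  R_A = Pb/L = 15·3/4 = 45/4 kN
  R_B = Pa/L = 15·1/4 = 15/4 kN
Load 3 — point force P=11 kN at a=4/3 m (b=L-a=8/3):
  R_A = Pb/L = 11·(8/3)/4 = 22/3 kN
  R_B = Pa/L = 11·(4/3)/4 = 11/3 kN
Superposition: R_A = 229/12 kN, R_B = 83/12 kN

R_A = 229/12 kN, R_B = 83/12 kN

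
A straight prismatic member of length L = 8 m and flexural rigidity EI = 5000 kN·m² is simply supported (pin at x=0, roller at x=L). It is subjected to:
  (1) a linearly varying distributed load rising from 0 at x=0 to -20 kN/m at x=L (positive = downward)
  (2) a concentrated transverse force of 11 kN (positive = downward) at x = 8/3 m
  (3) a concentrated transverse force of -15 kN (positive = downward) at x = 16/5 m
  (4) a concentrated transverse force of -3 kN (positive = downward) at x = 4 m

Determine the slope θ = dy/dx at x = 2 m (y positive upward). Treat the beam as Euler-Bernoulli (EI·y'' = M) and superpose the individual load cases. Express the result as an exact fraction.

Load 1 — triangular load w₀=-20 kN/m (0→w₀ over full span):
  θ_1 = -w₀(7L⁴-30L²x²+15x⁴)/(360LEI) = -(-20)·(7·8⁴-30·8²·2²+15·2⁴)/(360·8·5000) = 1327/45000 rad
Load 2 — point force P=11 kN at a=8/3 m (b=L-a=16/3):
  θ_2 = -Pb(L²-b²-3x²)/(6LEI)  [x≤a] = -11·(16/3)·(8²-(16/3)²-3·2²)/(6·8·5000) = -583/101250 rad
Load 3 — point force P=-15 kN at a=16/5 m (b=L-a=24/5):
  θ_3 = -Pb(L²-b²-3x²)/(6LEI)  [x≤a] = -(-15)·(24/5)·(8²-(24/5)²-3·2²)/(6·8·5000) = 543/62500 rad
Load 4 — point force P=-3 kN at a=4 m (b=L-a=4):
  θ_4 = -Pb(L²-b²-3x²)/(6LEI)  [x≤a] = -(-3)·4·(8²-4²-3·2²)/(6·8·5000) = 9/5000 rad
Superposition: θ = Σ θ_i = 173233/5062500 rad ≈ 0.034219 rad

θ(2) = 173233/5062500 rad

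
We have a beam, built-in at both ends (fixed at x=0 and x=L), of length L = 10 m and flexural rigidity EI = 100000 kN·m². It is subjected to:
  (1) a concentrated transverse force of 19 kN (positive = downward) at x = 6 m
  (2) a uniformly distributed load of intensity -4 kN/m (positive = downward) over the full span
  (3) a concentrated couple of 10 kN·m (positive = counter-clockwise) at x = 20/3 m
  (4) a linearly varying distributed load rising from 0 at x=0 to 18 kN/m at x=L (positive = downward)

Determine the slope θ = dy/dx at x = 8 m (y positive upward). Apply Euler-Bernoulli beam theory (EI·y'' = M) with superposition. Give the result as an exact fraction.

Load 1 — point force P=19 kN at a=6 m (b=L-a=4):
  θ_1 = Pa²(L-x)(2bL-(3b+a)(L-x))/(2L³EI)  [x>a] = 19·6²·(10-8)·(2·4·10-(3·4+6)·(10-8))/(2·10³·100000) = 1881/6250000 rad
Load 2 — uniform load w=-4 kN/m over full span:
  θ_2 = -wx(L-x)(L-2x)/(12EI) = -(-4)·8·(10-8)·(10-2·8)/(12·100000) = -1/3125 rad
Load 3 — applied couple M₀=10 kN·m at a=20/3 m (b=L-a=10/3):
  θ_3 = (R_Ax²/2 - M_Ax - M₀(x-a))/EI  [x>a] with R_A=4/3, M_A=10/3 = ((4/3)·8²/2 - (10/3)·8 - 10·(8-(20/3)))/100000 = 1/37500 rad
Load 4 — triangular load w₀=18 kN/m (0→w₀ over full span):
  θ_4 = -w₀(2x(L-x)(L-2x)(x+2L)+x²(L-x)²)/(120LEI) = -18·(2·8·(10-8)·(10-2·8)·(8+2·10)+8²·(10-8)²)/(120·10·100000) = 12/15625 rad
Superposition: θ = Σ θ_i = 14543/18750000 rad ≈ 0.000776 rad

θ(8) = 14543/18750000 rad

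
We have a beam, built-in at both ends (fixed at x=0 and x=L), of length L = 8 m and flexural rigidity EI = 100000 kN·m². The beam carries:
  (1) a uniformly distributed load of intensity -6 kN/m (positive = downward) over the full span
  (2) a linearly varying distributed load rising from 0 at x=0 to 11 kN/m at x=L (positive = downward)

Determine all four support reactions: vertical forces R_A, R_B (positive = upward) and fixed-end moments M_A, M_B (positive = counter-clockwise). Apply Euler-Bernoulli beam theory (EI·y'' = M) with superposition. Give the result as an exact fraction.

Load 1 — uniform load w=-6 kN/m over full span:
  R_A = wL/2 = (-6)·8/2 = -24 kN
  M_A = wL²/12 = (-6)·8²/12 = -32 kN·m
  R_B = wL/2 = (-6)·8/2 = -24 kN
  M_B = -wL²/12 = -(-6)·8²/12 = 32 kN·m
Load 2 — triangular load w₀=11 kN/m (0→w₀ over full span):
  R_A = 3w₀L/20 = 3·11·8/20 = 66/5 kN
  M_A = w₀L²/30 = 11·8²/30 = 352/15 kN·m
  R_B = 7w₀L/20 = 7·11·8/20 = 154/5 kN
  M_B = -w₀L²/20 = -11·8²/20 = -176/5 kN·m
Superposition: R_A = -54/5 kN, M_A = -128/15 kN·m, R_B = 34/5 kN, M_B = -16/5 kN·m

R_A = -54/5 kN, M_A = -128/15 kN·m, R_B = 34/5 kN, M_B = -16/5 kN·m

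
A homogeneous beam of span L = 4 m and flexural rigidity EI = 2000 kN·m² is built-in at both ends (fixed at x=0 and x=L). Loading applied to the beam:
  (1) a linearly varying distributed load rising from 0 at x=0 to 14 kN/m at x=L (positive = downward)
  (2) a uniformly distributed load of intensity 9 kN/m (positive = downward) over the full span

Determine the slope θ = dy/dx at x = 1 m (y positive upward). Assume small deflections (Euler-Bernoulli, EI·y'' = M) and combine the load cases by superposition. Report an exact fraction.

θ(1) = -633/160000 rad

Load 1 — triangular load w₀=14 kN/m (0→w₀ over full span):
  θ_1 = -w₀(2x(L-x)(L-2x)(x+2L)+x²(L-x)²)/(120LEI) = -14·(2·1·(4-1)·(4-2·1)·(1+2·4)+1²·(4-1)²)/(120·4·2000) = -273/160000 rad
Load 2 — uniform load w=9 kN/m over full span:
  θ_2 = -wx(L-x)(L-2x)/(12EI) = -9·1·(4-1)·(4-2·1)/(12·2000) = -9/4000 rad
Superposition: θ = Σ θ_i = -633/160000 rad ≈ -0.003956 rad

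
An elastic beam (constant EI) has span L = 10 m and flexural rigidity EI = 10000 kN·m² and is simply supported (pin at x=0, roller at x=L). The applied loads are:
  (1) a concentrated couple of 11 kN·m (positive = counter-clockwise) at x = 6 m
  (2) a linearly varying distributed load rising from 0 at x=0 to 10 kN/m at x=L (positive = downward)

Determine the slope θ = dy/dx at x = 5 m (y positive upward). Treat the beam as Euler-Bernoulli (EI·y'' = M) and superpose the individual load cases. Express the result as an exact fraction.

Load 1 — applied couple M₀=11 kN·m at a=6 m (b=L-a=4):
  θ_1 = (M₀x²/(2L)+C₁)/EI  [x≤a] with C₁=M₀(3b²-L²)/(6L)=-143/15 = (11·5²/(2·10)+(-143/15))/10000 = 253/600000 rad
Load 2 — triangular load w₀=10 kN/m (0→w₀ over full span):
  θ_2 = -w₀(7L⁴-30L²x²+15x⁴)/(360LEI) = -10·(7·10⁴-30·10²·5²+15·5⁴)/(360·10·10000) = -7/5760 rad
Superposition: θ = Σ θ_i = -2857/3600000 rad ≈ -0.000794 rad

θ(5) = -2857/3600000 rad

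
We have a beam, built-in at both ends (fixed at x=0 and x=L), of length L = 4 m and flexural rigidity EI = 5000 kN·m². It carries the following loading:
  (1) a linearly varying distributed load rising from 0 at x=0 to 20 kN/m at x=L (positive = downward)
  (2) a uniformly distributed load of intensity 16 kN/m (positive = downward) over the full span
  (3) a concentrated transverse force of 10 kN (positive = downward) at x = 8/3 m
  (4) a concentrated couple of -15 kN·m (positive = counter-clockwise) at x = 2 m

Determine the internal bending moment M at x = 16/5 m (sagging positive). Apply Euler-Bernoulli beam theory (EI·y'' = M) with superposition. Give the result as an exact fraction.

M(16/5) = 97/300 kN·m

Load 1 — triangular load w₀=20 kN/m (0→w₀ over full span):
  M_1 = 3w₀Lx/20 - w₀L²/30 - w₀x³/(6L) = 3·20·4·(16/5)/20 - 20·4²/30 - 20·(16/5)³/(6·4) = 32/75 kN·m
Load 2 — uniform load w=16 kN/m over full span:
  M_2 = wLx/2 - wL²/12 - wx²/2 = 16·4·(16/5)/2 - 16·4²/12 - 16·(16/5)²/2 = -64/75 kN·m
Load 3 — point force P=10 kN at a=8/3 m (b=L-a=4/3):
  M_3 = Pa²(a+3b)(L-x)/L³ - Pa²b/L²  [x>a] = 10·(8/3)²·((8/3)+3·(4/3))·(4-(16/5))/4³ - 10·(8/3)²·(4/3)/4² = 0 kN·m
Load 4 — applied couple M₀=-15 kN·m at a=2 m (b=L-a=2):
  M_4 = R_Ax - M_A - M₀  [x>a] with R_A=-45/8, M_A=-15/4 = (-45/8)·(16/5) - (-15/4) - (-15) = 3/4 kN·m
Superposition: M = Σ M_i = 97/300 kN·m ≈ 0.323333 kN·m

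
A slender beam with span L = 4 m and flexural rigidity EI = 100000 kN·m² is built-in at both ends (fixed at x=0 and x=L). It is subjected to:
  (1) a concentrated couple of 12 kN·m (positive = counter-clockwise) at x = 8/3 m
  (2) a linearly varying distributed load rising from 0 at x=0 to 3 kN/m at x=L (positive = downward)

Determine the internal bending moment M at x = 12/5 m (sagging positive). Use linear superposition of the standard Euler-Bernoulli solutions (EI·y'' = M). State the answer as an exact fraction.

Load 1 — applied couple M₀=12 kN·m at a=8/3 m (b=L-a=4/3):
  M_1 = R_Ax - M_A  [x≤a] with R_A=4, M_A=4 = 4·(12/5) - 4 = 28/5 kN·m
Load 2 — triangular load w₀=3 kN/m (0→w₀ over full span):
  M_2 = 3w₀Lx/20 - w₀L²/30 - w₀x³/(6L) = 3·3·4·(12/5)/20 - 3·4²/30 - 3·(12/5)³/(6·4) = 124/125 kN·m
Superposition: M = Σ M_i = 824/125 kN·m ≈ 6.592000 kN·m

M(12/5) = 824/125 kN·m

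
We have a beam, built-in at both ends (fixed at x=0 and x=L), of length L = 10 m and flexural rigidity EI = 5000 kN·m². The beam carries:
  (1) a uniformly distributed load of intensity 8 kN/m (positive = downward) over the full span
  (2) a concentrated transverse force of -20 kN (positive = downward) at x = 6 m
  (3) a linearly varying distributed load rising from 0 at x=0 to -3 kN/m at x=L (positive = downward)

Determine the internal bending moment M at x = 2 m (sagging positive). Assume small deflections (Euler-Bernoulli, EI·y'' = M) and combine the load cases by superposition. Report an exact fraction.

M(2) = 289/75 kN·m

Load 1 — uniform load w=8 kN/m over full span:
  M_1 = wLx/2 - wL²/12 - wx²/2 = 8·10·2/2 - 8·10²/12 - 8·2²/2 = -8/3 kN·m
Load 2 — point force P=-20 kN at a=6 m (b=L-a=4):
  M_2 = Pb²(3a+b)x/L³ - Pab²/L²  [x≤a] = (-20)·4²·(3·6+4)·2/10³ - (-20)·6·4²/10² = 128/25 kN·m
Load 3 — triangular load w₀=-3 kN/m (0→w₀ over full span):
  M_3 = 3w₀Lx/20 - w₀L²/30 - w₀x³/(6L) = 3·(-3)·10·2/20 - (-3)·10²/30 - (-3)·2³/(6·10) = 7/5 kN·m
Superposition: M = Σ M_i = 289/75 kN·m ≈ 3.853333 kN·m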